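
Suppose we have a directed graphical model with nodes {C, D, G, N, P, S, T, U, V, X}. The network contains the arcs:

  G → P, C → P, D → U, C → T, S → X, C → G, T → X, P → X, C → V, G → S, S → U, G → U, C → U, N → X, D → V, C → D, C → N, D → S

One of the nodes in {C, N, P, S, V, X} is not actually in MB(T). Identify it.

V

By definition, MB(T) is built from T's parents, T's children, and the co-parents of T.
Ch(T) = {X}.
T's parents: C.
Co-parents of T (other parents of its children):
  X: N, P, S
MB(T) = {C, N, P, S, X}.
V is neither a parent, child, nor co-parent of T, so it does not belong.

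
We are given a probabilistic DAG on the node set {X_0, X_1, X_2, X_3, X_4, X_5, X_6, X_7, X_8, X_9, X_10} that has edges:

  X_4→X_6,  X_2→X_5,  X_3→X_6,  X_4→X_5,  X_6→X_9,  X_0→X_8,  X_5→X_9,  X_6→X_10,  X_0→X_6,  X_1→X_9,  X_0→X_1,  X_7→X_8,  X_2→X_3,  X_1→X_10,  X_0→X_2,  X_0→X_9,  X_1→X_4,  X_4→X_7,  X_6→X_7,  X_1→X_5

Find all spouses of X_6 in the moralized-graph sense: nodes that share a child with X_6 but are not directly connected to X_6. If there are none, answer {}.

Children of X_6: X_7, X_9, X_10.
  X_7 also has parent X_4.
  X_9's other parents are X_0, X_1, X_5.
  X_10 also has parent X_1.
Excluding nodes already adjacent to X_6 (X_0, X_3, X_4, X_7, X_9, X_10), the co-parent-only contribution is {X_1, X_5}.

{X_1, X_5}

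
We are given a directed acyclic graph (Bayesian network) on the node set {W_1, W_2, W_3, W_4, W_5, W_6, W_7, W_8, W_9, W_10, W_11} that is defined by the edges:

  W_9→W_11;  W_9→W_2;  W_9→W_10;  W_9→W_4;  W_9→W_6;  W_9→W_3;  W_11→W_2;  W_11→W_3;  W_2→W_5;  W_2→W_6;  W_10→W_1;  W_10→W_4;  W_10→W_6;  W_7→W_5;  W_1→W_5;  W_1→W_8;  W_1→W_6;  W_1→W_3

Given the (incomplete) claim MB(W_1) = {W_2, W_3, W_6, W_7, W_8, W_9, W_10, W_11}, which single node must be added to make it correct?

W_5

Recall MB(v) = parents ∪ children ∪ spouses, where spouses are the other parents of v's children.
Parents of W_1: W_10.
W_1 has children W_3, W_5, W_6, W_8.
Parents of each child, excluding W_1:
  parents(W_5) \ {W_1} = {W_2, W_7}.
  W_8 has no other parent.
  W_6's other parents are W_2, W_9, W_10.
  W_3's other parents are W_9, W_11.
MB(W_1) = {W_2, W_3, W_5, W_6, W_7, W_8, W_9, W_10, W_11}.
Comparing with the claimed set, W_5 is missing.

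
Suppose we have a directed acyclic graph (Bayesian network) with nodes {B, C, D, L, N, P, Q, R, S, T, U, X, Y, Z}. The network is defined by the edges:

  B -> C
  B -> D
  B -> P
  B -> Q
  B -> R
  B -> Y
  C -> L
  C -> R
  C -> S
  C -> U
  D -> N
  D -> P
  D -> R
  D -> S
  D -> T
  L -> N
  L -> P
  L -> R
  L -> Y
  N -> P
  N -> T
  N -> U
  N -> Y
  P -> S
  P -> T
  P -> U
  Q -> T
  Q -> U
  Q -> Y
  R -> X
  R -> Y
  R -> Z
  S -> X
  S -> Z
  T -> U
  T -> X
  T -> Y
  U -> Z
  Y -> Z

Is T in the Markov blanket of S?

T is a co-parent of S: both are parents of X.
So T ∈ MB(S).

Yes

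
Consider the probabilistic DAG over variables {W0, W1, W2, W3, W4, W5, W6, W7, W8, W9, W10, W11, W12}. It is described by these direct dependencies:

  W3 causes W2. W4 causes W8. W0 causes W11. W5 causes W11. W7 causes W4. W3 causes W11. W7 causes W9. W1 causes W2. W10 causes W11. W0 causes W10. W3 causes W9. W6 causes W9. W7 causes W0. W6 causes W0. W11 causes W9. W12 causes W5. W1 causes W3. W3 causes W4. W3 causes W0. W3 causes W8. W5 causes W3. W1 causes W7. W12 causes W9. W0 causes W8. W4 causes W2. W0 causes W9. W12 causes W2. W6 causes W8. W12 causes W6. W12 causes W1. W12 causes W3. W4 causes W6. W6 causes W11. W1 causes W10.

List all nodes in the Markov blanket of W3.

{W0, W1, W2, W4, W5, W6, W7, W8, W9, W10, W11, W12}

By definition, MB(W3) is built from W3's parents, W3's children, and the co-parents of W3.
Pa(W3) = {W1, W5, W12}.
W3 has children W0, W2, W4, W8, W9, W11.
Other parents of W3's children:
  W4: W7
  W0: W6, W7
  W11: W0, W5, W6, W10
  W9: W0, W6, W7, W11, W12
  W8: W0, W4, W6
  W2: W1, W4, W12
MB(W3) = {W0, W1, W2, W4, W5, W6, W7, W8, W9, W10, W11, W12}.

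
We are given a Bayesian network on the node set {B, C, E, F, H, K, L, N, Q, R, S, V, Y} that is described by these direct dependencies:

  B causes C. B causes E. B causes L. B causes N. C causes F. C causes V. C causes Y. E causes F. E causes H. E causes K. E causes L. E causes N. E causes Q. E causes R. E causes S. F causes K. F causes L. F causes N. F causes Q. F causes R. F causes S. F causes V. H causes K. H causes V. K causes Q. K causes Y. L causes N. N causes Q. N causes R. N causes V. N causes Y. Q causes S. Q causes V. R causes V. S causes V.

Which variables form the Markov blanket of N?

N's children: Q, R, V, Y.
N's parents: B, E, F, L.
Other parents of N's children:
  Q: E, F, K
  R: E, F
  V: C, F, H, Q, R, S
  Y: C, K
MB(N) = {B, C, E, F, H, K, L, Q, R, S, V, Y}.

{B, C, E, F, H, K, L, Q, R, S, V, Y}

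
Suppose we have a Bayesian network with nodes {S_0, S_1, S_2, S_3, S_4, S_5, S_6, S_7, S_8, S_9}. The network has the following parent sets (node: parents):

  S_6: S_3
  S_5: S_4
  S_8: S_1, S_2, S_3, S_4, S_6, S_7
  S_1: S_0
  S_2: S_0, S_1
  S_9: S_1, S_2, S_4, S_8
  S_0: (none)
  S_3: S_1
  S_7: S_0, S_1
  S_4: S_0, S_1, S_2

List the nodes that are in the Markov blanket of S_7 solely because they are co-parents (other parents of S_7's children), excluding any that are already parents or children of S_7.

Children of S_7: S_8.
  S_8 also has parents S_1, S_2, S_3, S_4, S_6.
Excluding nodes already adjacent to S_7 (S_0, S_1, S_8), the co-parent-only contribution is {S_2, S_3, S_4, S_6}.

{S_2, S_3, S_4, S_6}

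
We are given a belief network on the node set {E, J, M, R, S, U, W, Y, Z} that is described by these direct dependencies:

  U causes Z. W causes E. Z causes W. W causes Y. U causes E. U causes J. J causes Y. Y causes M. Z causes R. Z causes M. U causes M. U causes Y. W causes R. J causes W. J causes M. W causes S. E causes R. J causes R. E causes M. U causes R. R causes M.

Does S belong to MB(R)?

The Markov blanket of a node is its parents, its children, and the other parents of its children.
Children of R: M.
Parents of R: E, J, U, W, Z.
Co-parents of R (other parents of its children):
  parents(M) \ {R} = {E, J, U, Y, Z}.
MB(R) = {E, J, M, U, W, Y, Z}; S is not in this set.

No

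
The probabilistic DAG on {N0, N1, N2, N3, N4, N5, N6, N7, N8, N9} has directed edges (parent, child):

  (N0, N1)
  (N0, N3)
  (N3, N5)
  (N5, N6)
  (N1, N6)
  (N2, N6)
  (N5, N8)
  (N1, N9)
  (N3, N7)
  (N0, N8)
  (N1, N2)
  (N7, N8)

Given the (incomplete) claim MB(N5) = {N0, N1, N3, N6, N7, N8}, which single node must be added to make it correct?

By definition, MB(N5) is built from N5's parents, N5's children, and the co-parents of N5.
N5 has parent N3.
Children of N5: N6, N8.
Other parents of N5's children:
  N6: N1, N2
  N8: N0, N7
MB(N5) = {N0, N1, N2, N3, N6, N7, N8}.
Comparing with the claimed set, N2 is missing.

N2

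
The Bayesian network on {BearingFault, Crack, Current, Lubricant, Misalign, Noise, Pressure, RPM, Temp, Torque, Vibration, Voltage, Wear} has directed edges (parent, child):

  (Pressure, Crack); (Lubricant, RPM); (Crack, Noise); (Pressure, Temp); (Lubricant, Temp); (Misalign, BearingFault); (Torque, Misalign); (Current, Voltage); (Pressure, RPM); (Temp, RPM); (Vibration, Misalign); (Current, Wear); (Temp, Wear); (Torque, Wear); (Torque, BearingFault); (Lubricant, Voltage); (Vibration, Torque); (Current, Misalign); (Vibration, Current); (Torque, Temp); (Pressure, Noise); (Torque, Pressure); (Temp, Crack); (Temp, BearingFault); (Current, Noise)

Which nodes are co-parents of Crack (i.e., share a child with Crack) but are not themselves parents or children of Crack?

{Current}

Children of Crack: Noise.
  Noise: Current, Pressure
Excluding nodes already adjacent to Crack (Noise, Pressure, Temp), the co-parent-only contribution is {Current}.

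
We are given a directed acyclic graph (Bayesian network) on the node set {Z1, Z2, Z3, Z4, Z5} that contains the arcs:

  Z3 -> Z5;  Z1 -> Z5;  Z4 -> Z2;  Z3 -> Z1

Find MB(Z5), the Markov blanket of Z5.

Z5 has no children.
Z5 has parents Z1, Z3.
Z5 has no children, so there are no co-parents.
So the Markov blanket of Z5 is {Z1, Z3}.

{Z1, Z3}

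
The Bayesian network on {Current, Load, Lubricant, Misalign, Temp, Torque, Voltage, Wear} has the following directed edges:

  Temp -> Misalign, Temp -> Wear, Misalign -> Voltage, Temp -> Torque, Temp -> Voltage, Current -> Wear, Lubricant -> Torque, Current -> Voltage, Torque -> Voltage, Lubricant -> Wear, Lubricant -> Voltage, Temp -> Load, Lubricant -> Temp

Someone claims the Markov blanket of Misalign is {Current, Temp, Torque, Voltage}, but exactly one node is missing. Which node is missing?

Lubricant

Misalign has child Voltage.
Parents of Misalign: Temp.
For each child, the remaining parents (spouses of Misalign):
  Voltage: Current, Lubricant, Temp, Torque
MB(Misalign) = {Current, Lubricant, Temp, Torque, Voltage}.
Comparing with the claimed set, Lubricant is missing.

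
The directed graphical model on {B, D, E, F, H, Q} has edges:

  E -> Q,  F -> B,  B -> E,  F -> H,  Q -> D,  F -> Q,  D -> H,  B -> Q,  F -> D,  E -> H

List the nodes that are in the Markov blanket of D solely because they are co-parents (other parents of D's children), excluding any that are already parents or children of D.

Children of D: H.
  H also has parents E, F.
Excluding nodes already adjacent to D (F, H, Q), the co-parent-only contribution is {E}.

{E}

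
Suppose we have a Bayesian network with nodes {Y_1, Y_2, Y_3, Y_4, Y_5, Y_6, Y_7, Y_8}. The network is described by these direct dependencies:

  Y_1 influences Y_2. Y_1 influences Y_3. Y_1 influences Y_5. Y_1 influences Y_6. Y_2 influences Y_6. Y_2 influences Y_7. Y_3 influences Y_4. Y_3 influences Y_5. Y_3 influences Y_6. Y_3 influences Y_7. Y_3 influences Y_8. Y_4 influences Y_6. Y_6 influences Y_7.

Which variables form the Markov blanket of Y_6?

Parents of Y_6: Y_1, Y_2, Y_3, Y_4.
Y_6's children: Y_7.
For each child, the remaining parents (spouses of Y_6):
  Y_7: Y_2, Y_3
MB(Y_6) = {Y_1, Y_2, Y_3, Y_4, Y_7}.

{Y_1, Y_2, Y_3, Y_4, Y_7}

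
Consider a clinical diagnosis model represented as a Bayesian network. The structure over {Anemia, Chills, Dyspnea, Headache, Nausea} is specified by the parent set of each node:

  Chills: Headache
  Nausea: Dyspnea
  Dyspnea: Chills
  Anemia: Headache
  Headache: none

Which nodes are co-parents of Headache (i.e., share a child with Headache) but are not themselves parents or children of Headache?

{}

Children of Headache: Anemia, Chills.
  Chills: —
  Anemia: —
Excluding nodes already adjacent to Headache (Anemia, Chills), the co-parent-only contribution is {}.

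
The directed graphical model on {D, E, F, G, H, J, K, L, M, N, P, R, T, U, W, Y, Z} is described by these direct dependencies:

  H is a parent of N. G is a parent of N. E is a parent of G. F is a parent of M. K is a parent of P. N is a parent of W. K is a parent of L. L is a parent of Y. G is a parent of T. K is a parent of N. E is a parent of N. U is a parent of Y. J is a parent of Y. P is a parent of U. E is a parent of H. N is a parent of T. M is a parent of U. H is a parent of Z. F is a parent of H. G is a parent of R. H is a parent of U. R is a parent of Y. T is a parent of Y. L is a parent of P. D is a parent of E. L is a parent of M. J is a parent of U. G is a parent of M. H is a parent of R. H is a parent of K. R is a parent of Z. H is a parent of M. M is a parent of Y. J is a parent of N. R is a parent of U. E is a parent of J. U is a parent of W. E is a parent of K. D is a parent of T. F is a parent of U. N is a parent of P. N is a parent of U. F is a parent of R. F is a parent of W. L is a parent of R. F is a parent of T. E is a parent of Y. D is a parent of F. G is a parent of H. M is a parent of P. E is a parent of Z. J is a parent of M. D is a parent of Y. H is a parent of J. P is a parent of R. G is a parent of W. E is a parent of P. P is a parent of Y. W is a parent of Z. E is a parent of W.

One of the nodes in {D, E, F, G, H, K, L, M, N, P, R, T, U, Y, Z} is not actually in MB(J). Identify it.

J's children: M, N, U, Y.
J's parents: E, H.
Other parents of J's children:
  M also has parents F, G, H, L.
  parents(N) \ {J} = {E, G, H, K}.
  parents(U) \ {J} = {F, H, M, N, P, R}.
  Y also has parents D, E, L, M, P, R, T, U.
MB(J) = {D, E, F, G, H, K, L, M, N, P, R, T, U, Y}.
Z is neither a parent, child, nor co-parent of J, so it does not belong.

Z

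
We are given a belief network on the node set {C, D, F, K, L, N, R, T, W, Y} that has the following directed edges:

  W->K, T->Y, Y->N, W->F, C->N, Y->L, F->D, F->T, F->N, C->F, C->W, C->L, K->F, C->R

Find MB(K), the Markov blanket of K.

The Markov blanket of a node is its parents, its children, and the other parents of its children.
K's parents: W.
K has child F.
Other parents of K's children:
  parents(F) \ {K} = {C, W}.
So the Markov blanket of K is {C, F, W}.

{C, F, W}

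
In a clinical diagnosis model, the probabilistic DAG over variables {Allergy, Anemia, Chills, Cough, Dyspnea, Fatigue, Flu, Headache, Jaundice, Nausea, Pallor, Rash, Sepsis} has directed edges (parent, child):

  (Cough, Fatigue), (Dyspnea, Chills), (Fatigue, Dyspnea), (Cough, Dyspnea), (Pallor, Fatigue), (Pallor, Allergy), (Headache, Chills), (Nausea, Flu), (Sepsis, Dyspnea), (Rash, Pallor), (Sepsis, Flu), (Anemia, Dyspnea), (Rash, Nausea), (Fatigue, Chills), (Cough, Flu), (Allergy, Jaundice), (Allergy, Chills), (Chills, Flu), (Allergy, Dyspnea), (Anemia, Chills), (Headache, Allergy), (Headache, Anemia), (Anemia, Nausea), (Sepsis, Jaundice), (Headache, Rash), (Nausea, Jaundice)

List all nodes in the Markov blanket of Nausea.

Nausea's parents: Anemia, Rash.
Children of Nausea: Flu, Jaundice.
Co-parents of Nausea (other parents of its children):
  Flu's other parents are Chills, Cough, Sepsis.
  Jaundice's other parents are Allergy, Sepsis.
Taking the union gives {Allergy, Anemia, Chills, Cough, Flu, Jaundice, Rash, Sepsis}.

{Allergy, Anemia, Chills, Cough, Flu, Jaundice, Rash, Sepsis}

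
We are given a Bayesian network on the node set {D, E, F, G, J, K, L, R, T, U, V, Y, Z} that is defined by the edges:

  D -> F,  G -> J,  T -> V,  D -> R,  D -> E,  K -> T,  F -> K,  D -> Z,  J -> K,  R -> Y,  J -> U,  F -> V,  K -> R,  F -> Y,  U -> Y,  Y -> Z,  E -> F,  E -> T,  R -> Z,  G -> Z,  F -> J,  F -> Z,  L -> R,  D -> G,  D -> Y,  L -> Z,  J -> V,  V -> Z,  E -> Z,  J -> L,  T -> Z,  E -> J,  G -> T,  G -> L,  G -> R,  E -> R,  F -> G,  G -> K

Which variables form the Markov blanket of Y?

A node's Markov blanket = Pa ∪ Ch ∪ (parents of Ch other than the node itself).
Y has parents D, F, R, U.
Y's children: Z.
Parents of each child, excluding Y:
  Z: D, E, F, G, L, R, T, V
MB(Y) = {D, E, F, G, L, R, T, U, V, Z}.

{D, E, F, G, L, R, T, U, V, Z}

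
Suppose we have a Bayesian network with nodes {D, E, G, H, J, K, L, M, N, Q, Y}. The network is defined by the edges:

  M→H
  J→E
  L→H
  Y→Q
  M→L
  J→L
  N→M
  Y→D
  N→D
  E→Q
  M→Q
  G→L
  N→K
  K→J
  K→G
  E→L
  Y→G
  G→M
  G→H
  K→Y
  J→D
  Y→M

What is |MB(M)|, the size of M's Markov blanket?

8

The Markov blanket of a node is its parents, its children, and the other parents of its children.
M's children: H, L, Q.
M's parents: G, N, Y.
Other parents of M's children:
  parents(L) \ {M} = {E, G, J}.
  H's other parents are G, L.
  parents(Q) \ {M} = {E, Y}.
MB(M) = {E, G, H, J, L, N, Q, Y}, which has 8 nodes.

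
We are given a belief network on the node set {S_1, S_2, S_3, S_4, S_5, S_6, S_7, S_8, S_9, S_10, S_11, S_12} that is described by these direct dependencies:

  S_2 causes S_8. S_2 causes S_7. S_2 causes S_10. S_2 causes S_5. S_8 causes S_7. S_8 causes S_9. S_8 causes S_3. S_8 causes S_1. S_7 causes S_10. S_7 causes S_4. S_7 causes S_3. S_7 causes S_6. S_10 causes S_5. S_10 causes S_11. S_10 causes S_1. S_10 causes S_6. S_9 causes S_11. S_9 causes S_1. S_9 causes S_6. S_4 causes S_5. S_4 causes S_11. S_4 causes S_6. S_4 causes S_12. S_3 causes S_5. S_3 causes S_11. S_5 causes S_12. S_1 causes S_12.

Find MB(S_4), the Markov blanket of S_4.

{S_1, S_2, S_3, S_5, S_6, S_7, S_9, S_10, S_11, S_12}

Pa(S_4) = {S_7}.
Ch(S_4) = {S_5, S_6, S_11, S_12}.
For each child, the remaining parents (spouses of S_4):
  S_5's other parents are S_2, S_3, S_10.
  S_11 also has parents S_3, S_9, S_10.
  S_6 also has parents S_7, S_9, S_10.
  S_12 also has parents S_1, S_5.
Taking the union gives {S_1, S_2, S_3, S_5, S_6, S_7, S_9, S_10, S_11, S_12}.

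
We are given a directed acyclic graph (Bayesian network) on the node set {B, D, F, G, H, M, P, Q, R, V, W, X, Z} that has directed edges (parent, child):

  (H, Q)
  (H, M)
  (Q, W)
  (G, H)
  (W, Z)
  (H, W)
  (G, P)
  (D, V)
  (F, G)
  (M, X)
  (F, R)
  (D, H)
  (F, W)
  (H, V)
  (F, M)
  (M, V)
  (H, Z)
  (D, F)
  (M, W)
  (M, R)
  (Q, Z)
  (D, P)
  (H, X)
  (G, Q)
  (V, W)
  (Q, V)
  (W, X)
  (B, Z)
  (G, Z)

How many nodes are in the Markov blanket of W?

9

W has children X, Z.
Pa(W) = {F, H, M, Q, V}.
Other parents of W's children:
  parents(X) \ {W} = {H, M}.
  Z's other parents are B, G, H, Q.
MB(W) = {B, F, G, H, M, Q, V, X, Z}, which has 9 nodes.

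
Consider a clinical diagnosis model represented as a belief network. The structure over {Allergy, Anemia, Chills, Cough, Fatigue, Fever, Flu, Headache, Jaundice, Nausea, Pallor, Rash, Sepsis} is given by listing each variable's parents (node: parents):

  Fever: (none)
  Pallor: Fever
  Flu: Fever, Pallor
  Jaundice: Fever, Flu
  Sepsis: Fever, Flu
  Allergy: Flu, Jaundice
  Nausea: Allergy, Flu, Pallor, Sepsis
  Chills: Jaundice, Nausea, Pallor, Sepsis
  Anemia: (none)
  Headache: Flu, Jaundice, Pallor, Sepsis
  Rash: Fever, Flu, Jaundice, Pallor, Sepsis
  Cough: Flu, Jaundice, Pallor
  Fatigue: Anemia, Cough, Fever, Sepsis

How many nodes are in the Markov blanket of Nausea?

6

By definition, MB(Nausea) is built from Nausea's parents, Nausea's children, and the co-parents of Nausea.
Parents of Nausea: Allergy, Flu, Pallor, Sepsis.
Children of Nausea: Chills.
Parents of each child, excluding Nausea:
  Chills: Jaundice, Pallor, Sepsis
MB(Nausea) = {Allergy, Chills, Flu, Jaundice, Pallor, Sepsis}, which has 6 nodes.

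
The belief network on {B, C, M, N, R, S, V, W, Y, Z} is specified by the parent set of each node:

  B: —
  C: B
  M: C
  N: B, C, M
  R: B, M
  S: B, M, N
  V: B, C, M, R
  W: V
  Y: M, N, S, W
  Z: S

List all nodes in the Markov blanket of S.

{B, M, N, W, Y, Z}

Pa(S) = {B, M, N}.
Children of S: Y, Z.
Co-parents of S (other parents of its children):
  Y: M, N, W
  Z: —
MB(S) = {B, M, N, W, Y, Z}.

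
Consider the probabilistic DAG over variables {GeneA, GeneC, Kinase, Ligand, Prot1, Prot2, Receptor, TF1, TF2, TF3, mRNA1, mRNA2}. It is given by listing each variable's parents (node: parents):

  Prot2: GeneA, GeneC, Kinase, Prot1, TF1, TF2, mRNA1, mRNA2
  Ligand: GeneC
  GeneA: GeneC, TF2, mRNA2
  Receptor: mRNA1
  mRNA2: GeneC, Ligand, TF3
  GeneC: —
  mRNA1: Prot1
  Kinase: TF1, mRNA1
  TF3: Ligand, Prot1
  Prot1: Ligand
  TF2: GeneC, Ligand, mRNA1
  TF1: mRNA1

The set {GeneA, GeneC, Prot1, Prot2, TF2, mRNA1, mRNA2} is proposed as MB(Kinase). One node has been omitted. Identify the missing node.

Ch(Kinase) = {Prot2}.
Pa(Kinase) = {TF1, mRNA1}.
For each child, the remaining parents (spouses of Kinase):
  Prot2: GeneA, GeneC, Prot1, TF1, TF2, mRNA1, mRNA2
MB(Kinase) = {GeneA, GeneC, Prot1, Prot2, TF1, TF2, mRNA1, mRNA2}.
Comparing with the claimed set, TF1 is missing.

TF1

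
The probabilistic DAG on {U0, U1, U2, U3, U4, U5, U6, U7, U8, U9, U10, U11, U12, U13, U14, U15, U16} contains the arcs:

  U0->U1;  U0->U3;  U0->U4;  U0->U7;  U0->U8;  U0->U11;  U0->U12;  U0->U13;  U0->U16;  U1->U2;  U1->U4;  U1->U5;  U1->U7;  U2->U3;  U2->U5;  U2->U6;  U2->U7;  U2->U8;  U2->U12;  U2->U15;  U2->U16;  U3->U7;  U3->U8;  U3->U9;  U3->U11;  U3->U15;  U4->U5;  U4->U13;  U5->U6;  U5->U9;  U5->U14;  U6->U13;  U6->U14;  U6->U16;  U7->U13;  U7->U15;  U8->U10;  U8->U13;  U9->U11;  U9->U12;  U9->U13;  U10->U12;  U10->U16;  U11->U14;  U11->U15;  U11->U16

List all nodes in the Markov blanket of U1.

Recall MB(v) = parents ∪ children ∪ spouses, where spouses are the other parents of v's children.
Pa(U1) = {U0}.
Ch(U1) = {U2, U4, U5, U7}.
Parents of each child, excluding U1:
  U2: —
  U4: U0
  U5: U2, U4
  U7: U0, U2, U3
So the Markov blanket of U1 is {U0, U2, U3, U4, U5, U7}.

{U0, U2, U3, U4, U5, U7}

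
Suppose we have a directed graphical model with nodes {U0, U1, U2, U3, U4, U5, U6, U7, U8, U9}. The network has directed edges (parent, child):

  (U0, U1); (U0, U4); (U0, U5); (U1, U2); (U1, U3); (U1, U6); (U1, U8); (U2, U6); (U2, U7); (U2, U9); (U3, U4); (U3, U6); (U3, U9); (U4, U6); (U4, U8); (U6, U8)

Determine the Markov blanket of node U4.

Ch(U4) = {U6, U8}.
U4 has parents U0, U3.
Other parents of U4's children:
  U6 also has parents U1, U2, U3.
  U8's other parents are U1, U6.
MB(U4) = {U0, U1, U2, U3, U6, U8}.

{U0, U1, U2, U3, U6, U8}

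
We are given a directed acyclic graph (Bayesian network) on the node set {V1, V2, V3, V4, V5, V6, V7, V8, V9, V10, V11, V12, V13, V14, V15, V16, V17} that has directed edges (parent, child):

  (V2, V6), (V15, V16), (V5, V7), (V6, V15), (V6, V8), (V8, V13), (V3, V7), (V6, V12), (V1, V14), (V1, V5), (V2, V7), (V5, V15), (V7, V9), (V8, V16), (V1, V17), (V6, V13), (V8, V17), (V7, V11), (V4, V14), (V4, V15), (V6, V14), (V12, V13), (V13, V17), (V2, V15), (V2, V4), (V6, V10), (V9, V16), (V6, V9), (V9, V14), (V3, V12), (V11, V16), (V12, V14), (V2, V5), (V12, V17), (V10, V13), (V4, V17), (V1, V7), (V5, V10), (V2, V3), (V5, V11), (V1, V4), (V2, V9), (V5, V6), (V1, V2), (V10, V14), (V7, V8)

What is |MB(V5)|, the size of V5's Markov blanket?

A node's Markov blanket = Pa ∪ Ch ∪ (parents of Ch other than the node itself).
Parents of V5: V1, V2.
V5's children: V6, V7, V10, V11, V15.
Co-parents of V5 (other parents of its children):
  V6: V2
  V7: V1, V2, V3
  V10: V6
  V11: V7
  V15: V2, V4, V6
MB(V5) = {V1, V2, V3, V4, V6, V7, V10, V11, V15}, which has 9 nodes.

9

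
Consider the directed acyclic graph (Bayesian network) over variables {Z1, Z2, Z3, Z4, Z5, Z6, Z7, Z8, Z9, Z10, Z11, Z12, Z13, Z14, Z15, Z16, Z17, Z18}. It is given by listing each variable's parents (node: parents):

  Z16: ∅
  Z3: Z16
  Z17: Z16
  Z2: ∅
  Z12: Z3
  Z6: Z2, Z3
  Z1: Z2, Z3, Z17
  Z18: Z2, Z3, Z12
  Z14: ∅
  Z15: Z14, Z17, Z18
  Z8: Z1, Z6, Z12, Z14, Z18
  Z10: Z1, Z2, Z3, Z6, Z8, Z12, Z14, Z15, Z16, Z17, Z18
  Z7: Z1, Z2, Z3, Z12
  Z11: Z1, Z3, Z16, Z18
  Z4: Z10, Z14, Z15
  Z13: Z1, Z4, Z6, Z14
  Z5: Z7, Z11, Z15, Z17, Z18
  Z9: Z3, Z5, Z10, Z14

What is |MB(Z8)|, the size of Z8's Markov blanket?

The Markov blanket of a node is its parents, its children, and the other parents of its children.
Parents of Z8: Z1, Z6, Z12, Z14, Z18.
Children of Z8: Z10.
Co-parents of Z8 (other parents of its children):
  parents(Z10) \ {Z8} = {Z1, Z2, Z3, Z6, Z12, Z14, Z15, Z16, Z17, Z18}.
MB(Z8) = {Z1, Z2, Z3, Z6, Z10, Z12, Z14, Z15, Z16, Z17, Z18}, which has 11 nodes.

11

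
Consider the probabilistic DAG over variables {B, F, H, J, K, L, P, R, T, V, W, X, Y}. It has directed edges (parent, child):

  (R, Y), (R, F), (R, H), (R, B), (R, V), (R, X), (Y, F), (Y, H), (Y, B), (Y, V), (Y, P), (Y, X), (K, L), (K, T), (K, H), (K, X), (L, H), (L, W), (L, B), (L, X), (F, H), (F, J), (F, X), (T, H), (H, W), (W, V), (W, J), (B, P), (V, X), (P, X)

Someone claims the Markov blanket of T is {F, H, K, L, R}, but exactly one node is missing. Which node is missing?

By definition, MB(T) is built from T's parents, T's children, and the co-parents of T.
Parents of T: K.
Ch(T) = {H}.
For each child, the remaining parents (spouses of T):
  parents(H) \ {T} = {F, K, L, R, Y}.
MB(T) = {F, H, K, L, R, Y}.
Comparing with the claimed set, Y is missing.

Y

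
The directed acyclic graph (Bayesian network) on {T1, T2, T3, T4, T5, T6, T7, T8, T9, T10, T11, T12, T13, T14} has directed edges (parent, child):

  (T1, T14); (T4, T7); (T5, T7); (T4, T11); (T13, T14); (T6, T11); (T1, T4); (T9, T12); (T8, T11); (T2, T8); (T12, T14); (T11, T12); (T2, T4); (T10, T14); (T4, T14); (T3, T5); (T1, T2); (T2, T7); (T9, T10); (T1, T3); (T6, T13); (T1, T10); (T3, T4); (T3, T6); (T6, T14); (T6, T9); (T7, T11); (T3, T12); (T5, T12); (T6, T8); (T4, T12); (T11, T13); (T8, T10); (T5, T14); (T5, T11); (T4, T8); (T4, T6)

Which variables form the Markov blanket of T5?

{T1, T2, T3, T4, T6, T7, T8, T9, T10, T11, T12, T13, T14}

The Markov blanket of a node is its parents, its children, and the other parents of its children.
Children of T5: T7, T11, T12, T14.
Parents of T5: T3.
Parents of each child, excluding T5:
  T7: T2, T4
  T11: T4, T6, T7, T8
  T12: T3, T4, T9, T11
  T14: T1, T4, T6, T10, T12, T13
MB(T5) = {T1, T2, T3, T4, T6, T7, T8, T9, T10, T11, T12, T13, T14}.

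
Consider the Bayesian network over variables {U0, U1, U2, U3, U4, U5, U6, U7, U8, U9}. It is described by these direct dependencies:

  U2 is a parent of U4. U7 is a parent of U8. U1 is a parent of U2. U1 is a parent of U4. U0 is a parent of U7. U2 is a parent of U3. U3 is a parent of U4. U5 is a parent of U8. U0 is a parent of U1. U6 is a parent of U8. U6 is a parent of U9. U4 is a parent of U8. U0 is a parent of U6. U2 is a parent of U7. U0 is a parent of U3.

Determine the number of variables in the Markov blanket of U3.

4

By definition, MB(U3) is built from U3's parents, U3's children, and the co-parents of U3.
Children of U3: U4.
Pa(U3) = {U0, U2}.
Co-parents of U3 (other parents of its children):
  U4: U1, U2
MB(U3) = {U0, U1, U2, U4}, which has 4 nodes.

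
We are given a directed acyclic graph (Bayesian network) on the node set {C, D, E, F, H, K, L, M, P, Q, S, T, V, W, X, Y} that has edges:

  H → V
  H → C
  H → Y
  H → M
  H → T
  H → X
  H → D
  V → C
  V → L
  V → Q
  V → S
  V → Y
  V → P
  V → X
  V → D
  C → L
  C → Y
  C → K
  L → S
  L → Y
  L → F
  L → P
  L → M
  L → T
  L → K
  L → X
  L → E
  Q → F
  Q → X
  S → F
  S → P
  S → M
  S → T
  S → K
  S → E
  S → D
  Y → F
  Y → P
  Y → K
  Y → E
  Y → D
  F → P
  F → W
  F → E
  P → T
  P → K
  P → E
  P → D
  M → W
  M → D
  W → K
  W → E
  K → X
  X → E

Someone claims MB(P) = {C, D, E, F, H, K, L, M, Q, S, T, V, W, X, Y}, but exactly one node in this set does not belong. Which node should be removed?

Recall MB(v) = parents ∪ children ∪ spouses, where spouses are the other parents of v's children.
P's children: D, E, K, T.
Pa(P) = {F, L, S, V, Y}.
Other parents of P's children:
  T also has parents H, L, S.
  K's other parents are C, L, S, W, Y.
  E's other parents are F, L, S, W, X, Y.
  D also has parents H, M, S, V, Y.
MB(P) = {C, D, E, F, H, K, L, M, S, T, V, W, X, Y}.
Q is neither a parent, child, nor co-parent of P, so it does not belong.

Q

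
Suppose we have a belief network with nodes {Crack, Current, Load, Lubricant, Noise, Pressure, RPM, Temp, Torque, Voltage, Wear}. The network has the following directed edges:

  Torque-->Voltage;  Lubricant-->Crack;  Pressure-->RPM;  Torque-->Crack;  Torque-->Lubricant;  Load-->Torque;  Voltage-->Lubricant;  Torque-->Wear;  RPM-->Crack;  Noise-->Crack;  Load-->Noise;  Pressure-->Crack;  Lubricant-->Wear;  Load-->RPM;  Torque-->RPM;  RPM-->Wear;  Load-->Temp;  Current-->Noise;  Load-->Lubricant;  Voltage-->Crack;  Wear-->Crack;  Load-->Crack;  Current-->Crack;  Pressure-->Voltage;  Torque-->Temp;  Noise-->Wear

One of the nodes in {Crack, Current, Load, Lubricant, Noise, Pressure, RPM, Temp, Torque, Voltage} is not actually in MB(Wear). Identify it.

Temp

Pa(Wear) = {Lubricant, Noise, RPM, Torque}.
Children of Wear: Crack.
Other parents of Wear's children:
  Crack's other parents are Current, Load, Lubricant, Noise, Pressure, RPM, Torque, Voltage.
MB(Wear) = {Crack, Current, Load, Lubricant, Noise, Pressure, RPM, Torque, Voltage}.
Temp is neither a parent, child, nor co-parent of Wear, so it does not belong.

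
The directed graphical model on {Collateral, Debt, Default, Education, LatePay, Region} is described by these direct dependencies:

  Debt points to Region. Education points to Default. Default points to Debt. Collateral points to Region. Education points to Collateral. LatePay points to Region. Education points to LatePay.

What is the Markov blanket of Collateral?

A node's Markov blanket = Pa ∪ Ch ∪ (parents of Ch other than the node itself).
Parents of Collateral: Education.
Collateral's children: Region.
Parents of each child, excluding Collateral:
  Region: Debt, LatePay
Taking the union gives {Debt, Education, LatePay, Region}.

{Debt, Education, LatePay, Region}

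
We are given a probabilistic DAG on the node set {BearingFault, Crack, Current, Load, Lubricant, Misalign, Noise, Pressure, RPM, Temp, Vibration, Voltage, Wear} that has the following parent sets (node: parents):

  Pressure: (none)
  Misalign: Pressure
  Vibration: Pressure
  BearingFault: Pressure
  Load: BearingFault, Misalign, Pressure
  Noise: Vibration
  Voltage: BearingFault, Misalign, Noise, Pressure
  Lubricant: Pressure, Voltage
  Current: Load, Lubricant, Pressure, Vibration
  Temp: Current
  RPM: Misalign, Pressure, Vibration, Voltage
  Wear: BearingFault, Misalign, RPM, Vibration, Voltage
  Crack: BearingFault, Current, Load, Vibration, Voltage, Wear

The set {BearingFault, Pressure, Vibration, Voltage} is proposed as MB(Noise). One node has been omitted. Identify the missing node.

Noise has parent Vibration.
Noise has child Voltage.
For each child, the remaining parents (spouses of Noise):
  Voltage also has parents BearingFault, Misalign, Pressure.
MB(Noise) = {BearingFault, Misalign, Pressure, Vibration, Voltage}.
Comparing with the claimed set, Misalign is missing.

Misalign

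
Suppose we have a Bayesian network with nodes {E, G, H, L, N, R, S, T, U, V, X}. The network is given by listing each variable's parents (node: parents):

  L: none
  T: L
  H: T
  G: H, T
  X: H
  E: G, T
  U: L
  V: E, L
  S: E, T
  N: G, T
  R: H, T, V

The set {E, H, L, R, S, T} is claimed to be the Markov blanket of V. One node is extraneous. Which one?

Pa(V) = {E, L}.
Ch(V) = {R}.
Parents of each child, excluding V:
  R: H, T
MB(V) = {E, H, L, R, T}.
S is neither a parent, child, nor co-parent of V, so it does not belong.

S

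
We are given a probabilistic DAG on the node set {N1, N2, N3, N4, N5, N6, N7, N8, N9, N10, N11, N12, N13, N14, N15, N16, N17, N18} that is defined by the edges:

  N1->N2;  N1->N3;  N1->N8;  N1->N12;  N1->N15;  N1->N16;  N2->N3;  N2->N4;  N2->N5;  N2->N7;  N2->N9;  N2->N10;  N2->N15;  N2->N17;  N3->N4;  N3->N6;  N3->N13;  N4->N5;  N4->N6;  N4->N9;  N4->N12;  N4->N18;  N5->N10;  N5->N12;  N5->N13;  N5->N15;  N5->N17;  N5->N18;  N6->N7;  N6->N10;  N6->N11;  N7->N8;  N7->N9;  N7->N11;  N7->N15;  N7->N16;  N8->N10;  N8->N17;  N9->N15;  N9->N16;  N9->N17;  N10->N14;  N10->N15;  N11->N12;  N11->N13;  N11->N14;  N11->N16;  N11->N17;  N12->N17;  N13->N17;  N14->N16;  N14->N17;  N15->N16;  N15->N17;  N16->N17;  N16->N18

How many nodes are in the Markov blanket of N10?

The Markov blanket of a node is its parents, its children, and the other parents of its children.
N10's children: N14, N15.
Pa(N10) = {N2, N5, N6, N8}.
For each child, the remaining parents (spouses of N10):
  N14: N11
  N15: N1, N2, N5, N7, N9
MB(N10) = {N1, N2, N5, N6, N7, N8, N9, N11, N14, N15}, which has 10 nodes.

10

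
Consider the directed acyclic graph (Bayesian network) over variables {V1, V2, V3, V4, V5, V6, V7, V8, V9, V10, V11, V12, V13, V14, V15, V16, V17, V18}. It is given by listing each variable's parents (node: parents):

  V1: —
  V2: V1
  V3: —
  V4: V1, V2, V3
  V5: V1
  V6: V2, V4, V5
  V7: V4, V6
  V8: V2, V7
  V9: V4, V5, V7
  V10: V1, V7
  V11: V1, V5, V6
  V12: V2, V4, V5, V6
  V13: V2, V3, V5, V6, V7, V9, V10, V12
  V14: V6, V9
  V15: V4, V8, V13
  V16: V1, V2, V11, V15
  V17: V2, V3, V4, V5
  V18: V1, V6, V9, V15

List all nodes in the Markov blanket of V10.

{V1, V2, V3, V5, V6, V7, V9, V12, V13}

Parents of V10: V1, V7.
Children of V10: V13.
Parents of each child, excluding V10:
  V13 also has parents V2, V3, V5, V6, V7, V9, V12.
Union: {V1, V7} ∪ {V13} ∪ {V2, V3, V5, V6, V7, V9, V12} = {V1, V2, V3, V5, V6, V7, V9, V12, V13}.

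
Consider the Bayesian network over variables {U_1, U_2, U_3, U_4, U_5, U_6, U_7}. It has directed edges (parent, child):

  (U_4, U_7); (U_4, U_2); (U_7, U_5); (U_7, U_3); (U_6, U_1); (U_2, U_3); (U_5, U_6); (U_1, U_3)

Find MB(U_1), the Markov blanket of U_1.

Children of U_1: U_3.
U_1's parents: U_6.
Co-parents of U_1 (other parents of its children):
  U_3: U_2, U_7
So the Markov blanket of U_1 is {U_2, U_3, U_6, U_7}.

{U_2, U_3, U_6, U_7}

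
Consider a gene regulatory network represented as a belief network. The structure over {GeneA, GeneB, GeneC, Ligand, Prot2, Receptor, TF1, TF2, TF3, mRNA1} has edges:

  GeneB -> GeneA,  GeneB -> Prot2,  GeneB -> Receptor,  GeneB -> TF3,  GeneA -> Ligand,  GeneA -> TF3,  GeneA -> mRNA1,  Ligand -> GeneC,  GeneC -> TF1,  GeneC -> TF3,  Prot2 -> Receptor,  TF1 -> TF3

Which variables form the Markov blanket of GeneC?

{GeneA, GeneB, Ligand, TF1, TF3}

GeneC has parent Ligand.
GeneC's children: TF1, TF3.
For each child, the remaining parents (spouses of GeneC):
  TF1 has no other parent.
  TF3 also has parents GeneA, GeneB, TF1.
Union: {Ligand} ∪ {TF1, TF3} ∪ {GeneA, GeneB, TF1} = {GeneA, GeneB, Ligand, TF1, TF3}.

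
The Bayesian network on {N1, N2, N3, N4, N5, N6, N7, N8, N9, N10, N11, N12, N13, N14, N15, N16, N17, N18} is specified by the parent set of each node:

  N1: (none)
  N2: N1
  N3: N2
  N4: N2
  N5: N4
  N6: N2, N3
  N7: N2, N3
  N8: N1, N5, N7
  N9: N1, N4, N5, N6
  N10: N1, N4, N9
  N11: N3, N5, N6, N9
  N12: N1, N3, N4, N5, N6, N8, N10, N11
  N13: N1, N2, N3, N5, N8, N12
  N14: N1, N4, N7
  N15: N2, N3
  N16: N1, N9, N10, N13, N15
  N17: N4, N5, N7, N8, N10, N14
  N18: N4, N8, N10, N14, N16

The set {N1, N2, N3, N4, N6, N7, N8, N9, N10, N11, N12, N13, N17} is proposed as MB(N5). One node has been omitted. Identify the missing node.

N14

N5's parents: N4.
N5 has children N8, N9, N11, N12, N13, N17.
Other parents of N5's children:
  N8 also has parents N1, N7.
  parents(N9) \ {N5} = {N1, N4, N6}.
  N11 also has parents N3, N6, N9.
  parents(N12) \ {N5} = {N1, N3, N4, N6, N8, N10, N11}.
  N13's other parents are N1, N2, N3, N8, N12.
  N17 also has parents N4, N7, N8, N10, N14.
MB(N5) = {N1, N2, N3, N4, N6, N7, N8, N9, N10, N11, N12, N13, N14, N17}.
Comparing with the claimed set, N14 is missing.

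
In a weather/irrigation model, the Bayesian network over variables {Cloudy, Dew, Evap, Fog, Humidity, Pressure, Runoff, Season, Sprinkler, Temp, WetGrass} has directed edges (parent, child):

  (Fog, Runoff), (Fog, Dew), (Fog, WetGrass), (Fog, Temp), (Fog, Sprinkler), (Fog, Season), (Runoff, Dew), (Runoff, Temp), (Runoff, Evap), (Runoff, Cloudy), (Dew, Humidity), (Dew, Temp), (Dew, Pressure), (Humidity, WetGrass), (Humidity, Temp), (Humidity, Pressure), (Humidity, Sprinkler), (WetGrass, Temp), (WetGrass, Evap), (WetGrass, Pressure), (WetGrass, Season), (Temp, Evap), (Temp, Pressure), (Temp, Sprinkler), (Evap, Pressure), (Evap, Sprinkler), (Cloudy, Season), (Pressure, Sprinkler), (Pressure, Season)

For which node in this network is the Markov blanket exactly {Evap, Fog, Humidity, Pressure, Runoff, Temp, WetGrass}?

The target node must have every member of {Evap, Fog, Humidity, Pressure, Runoff, Temp, WetGrass} as a parent, child, or co-parent, and no others.
Parents of Dew: Fog, Runoff; children: Humidity, Pressure, Temp; co-parents: Evap, Fog, Humidity, Runoff, Temp, WetGrass.
These exactly cover the given set, so the node is Dew.

Dew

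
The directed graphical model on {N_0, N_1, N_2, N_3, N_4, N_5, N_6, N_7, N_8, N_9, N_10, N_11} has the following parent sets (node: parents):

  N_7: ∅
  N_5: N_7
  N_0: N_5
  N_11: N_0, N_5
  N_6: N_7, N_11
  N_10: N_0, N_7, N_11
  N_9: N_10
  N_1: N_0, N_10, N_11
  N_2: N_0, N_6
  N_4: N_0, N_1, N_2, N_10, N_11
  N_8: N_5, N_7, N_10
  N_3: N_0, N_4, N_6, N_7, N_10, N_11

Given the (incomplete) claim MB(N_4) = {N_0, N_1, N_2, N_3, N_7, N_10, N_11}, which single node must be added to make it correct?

N_4's parents: N_0, N_1, N_2, N_10, N_11.
Children of N_4: N_3.
Parents of each child, excluding N_4:
  N_3's other parents are N_0, N_6, N_7, N_10, N_11.
MB(N_4) = {N_0, N_1, N_2, N_3, N_6, N_7, N_10, N_11}.
Comparing with the claimed set, N_6 is missing.

N_6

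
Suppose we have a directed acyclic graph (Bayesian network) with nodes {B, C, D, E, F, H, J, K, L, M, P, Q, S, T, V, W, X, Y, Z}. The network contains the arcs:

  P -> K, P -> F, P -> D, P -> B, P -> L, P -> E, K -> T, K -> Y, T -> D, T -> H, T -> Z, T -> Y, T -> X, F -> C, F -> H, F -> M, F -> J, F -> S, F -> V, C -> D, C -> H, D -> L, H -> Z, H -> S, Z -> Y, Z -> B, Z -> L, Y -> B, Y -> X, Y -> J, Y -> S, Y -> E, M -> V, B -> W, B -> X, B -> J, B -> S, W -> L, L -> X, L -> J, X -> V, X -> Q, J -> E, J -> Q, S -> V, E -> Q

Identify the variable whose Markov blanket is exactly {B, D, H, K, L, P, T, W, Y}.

Z

The target node must have every member of {B, D, H, K, L, P, T, W, Y} as a parent, child, or co-parent, and no others.
Parents of Z: H, T; children: B, L, Y; co-parents: D, K, P, T, W, Y.
These exactly cover the given set, so the node is Z.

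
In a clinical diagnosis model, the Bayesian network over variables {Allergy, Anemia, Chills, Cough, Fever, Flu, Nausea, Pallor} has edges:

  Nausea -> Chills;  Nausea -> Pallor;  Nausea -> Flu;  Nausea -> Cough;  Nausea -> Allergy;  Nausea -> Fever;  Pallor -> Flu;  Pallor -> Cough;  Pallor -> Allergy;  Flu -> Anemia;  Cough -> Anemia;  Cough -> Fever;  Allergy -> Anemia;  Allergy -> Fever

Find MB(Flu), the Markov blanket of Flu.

{Allergy, Anemia, Cough, Nausea, Pallor}

Recall MB(v) = parents ∪ children ∪ spouses, where spouses are the other parents of v's children.
Parents of Flu: Nausea, Pallor.
Ch(Flu) = {Anemia}.
Parents of each child, excluding Flu:
  Anemia also has parents Allergy, Cough.
MB(Flu) = {Allergy, Anemia, Cough, Nausea, Pallor}.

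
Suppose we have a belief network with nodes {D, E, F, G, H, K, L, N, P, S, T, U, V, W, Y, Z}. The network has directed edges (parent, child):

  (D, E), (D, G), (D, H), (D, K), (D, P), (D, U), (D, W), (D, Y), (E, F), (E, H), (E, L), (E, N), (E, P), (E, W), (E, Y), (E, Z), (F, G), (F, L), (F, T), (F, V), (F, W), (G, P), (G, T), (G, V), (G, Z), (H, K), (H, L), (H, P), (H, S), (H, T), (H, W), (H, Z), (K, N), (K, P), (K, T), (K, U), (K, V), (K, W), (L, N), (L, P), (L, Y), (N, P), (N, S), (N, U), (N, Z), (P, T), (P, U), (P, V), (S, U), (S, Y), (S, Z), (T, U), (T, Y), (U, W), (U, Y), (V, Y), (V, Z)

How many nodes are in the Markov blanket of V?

Recall MB(v) = parents ∪ children ∪ spouses, where spouses are the other parents of v's children.
Parents of V: F, G, K, P.
Children of V: Y, Z.
For each child, the remaining parents (spouses of V):
  parents(Y) \ {V} = {D, E, L, S, T, U}.
  Z's other parents are E, G, H, N, S.
MB(V) = {D, E, F, G, H, K, L, N, P, S, T, U, Y, Z}, which has 14 nodes.

14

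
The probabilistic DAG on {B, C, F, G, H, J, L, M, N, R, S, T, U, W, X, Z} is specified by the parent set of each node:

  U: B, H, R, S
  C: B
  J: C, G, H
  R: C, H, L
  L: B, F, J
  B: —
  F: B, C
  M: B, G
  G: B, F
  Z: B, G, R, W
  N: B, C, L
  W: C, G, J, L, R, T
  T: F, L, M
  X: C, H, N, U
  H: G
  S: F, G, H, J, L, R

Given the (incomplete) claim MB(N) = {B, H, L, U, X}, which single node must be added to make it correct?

The Markov blanket of a node is its parents, its children, and the other parents of its children.
Parents of N: B, C, L.
N has child X.
For each child, the remaining parents (spouses of N):
  parents(X) \ {N} = {C, H, U}.
MB(N) = {B, C, H, L, U, X}.
Comparing with the claimed set, C is missing.

C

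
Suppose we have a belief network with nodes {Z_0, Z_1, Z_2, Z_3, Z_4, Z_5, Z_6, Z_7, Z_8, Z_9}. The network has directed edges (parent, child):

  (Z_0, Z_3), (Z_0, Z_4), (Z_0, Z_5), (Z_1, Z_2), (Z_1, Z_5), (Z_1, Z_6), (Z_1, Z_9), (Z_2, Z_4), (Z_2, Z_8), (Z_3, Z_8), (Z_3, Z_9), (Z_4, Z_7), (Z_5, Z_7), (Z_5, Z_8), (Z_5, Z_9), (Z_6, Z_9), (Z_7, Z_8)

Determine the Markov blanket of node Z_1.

Recall MB(v) = parents ∪ children ∪ spouses, where spouses are the other parents of v's children.
Parents of Z_1: none.
Z_1 has children Z_2, Z_5, Z_6, Z_9.
Co-parents of Z_1 (other parents of its children):
  Z_2 has no other parent.
  Z_5 also has parent Z_0.
  Z_6 has no other parent.
  Z_9 also has parents Z_3, Z_5, Z_6.
Taking the union gives {Z_0, Z_2, Z_3, Z_5, Z_6, Z_9}.

{Z_0, Z_2, Z_3, Z_5, Z_6, Z_9}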